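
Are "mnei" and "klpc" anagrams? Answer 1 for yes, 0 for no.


Strings: "mnei", "klpc"
Sorted first:  eimn
Sorted second: cklp
Differ at position 0: 'e' vs 'c' => not anagrams

0


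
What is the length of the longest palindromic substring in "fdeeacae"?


Input: "fdeeacae"
Checking substrings for palindromes:
  [3:8] "eacae" (len 5) => palindrome
  [4:7] "aca" (len 3) => palindrome
  [2:4] "ee" (len 2) => palindrome
Longest palindromic substring: "eacae" with length 5

5


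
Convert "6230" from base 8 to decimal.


Input: "6230" in base 8
Positional expansion:
  Digit '6' (value 6) x 8^3 = 3072
  Digit '2' (value 2) x 8^2 = 128
  Digit '3' (value 3) x 8^1 = 24
  Digit '0' (value 0) x 8^0 = 0
Sum = 3224

3224


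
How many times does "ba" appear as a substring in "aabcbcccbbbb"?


Searching for "ba" in "aabcbcccbbbb"
Scanning each position:
  Position 0: "aa" => no
  Position 1: "ab" => no
  Position 2: "bc" => no
  Position 3: "cb" => no
  Position 4: "bc" => no
  Position 5: "cc" => no
  Position 6: "cc" => no
  Position 7: "cb" => no
  Position 8: "bb" => no
  Position 9: "bb" => no
  Position 10: "bb" => no
Total occurrences: 0

0


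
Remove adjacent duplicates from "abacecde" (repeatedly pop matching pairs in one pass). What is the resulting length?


Input: abacecde
Stack-based adjacent duplicate removal:
  Read 'a': push. Stack: a
  Read 'b': push. Stack: ab
  Read 'a': push. Stack: aba
  Read 'c': push. Stack: abac
  Read 'e': push. Stack: abace
  Read 'c': push. Stack: abacec
  Read 'd': push. Stack: abacecd
  Read 'e': push. Stack: abacecde
Final stack: "abacecde" (length 8)

8


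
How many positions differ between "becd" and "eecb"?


Comparing "becd" and "eecb" position by position:
  Position 0: 'b' vs 'e' => DIFFER
  Position 1: 'e' vs 'e' => same
  Position 2: 'c' vs 'c' => same
  Position 3: 'd' vs 'b' => DIFFER
Positions that differ: 2

2


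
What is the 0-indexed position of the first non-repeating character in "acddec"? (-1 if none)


Input: acddec
Character frequencies:
  'a': 1
  'c': 2
  'd': 2
  'e': 1
Scanning left to right for freq == 1:
  Position 0 ('a'): unique! => answer = 0

0


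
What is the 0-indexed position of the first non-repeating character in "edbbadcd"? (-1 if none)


Input: edbbadcd
Character frequencies:
  'a': 1
  'b': 2
  'c': 1
  'd': 3
  'e': 1
Scanning left to right for freq == 1:
  Position 0 ('e'): unique! => answer = 0

0


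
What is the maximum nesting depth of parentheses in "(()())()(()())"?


Input: "(()())()(()())"
Tracking depth:
  Position 0 '(': depth becomes 1
  Position 1 '(': depth becomes 2
  Position 2 ')': depth becomes 1
  Position 3 '(': depth becomes 2
  Position 4 ')': depth becomes 1
  Position 5 ')': depth becomes 0
  Position 6 '(': depth becomes 1
  Position 7 ')': depth becomes 0
  Position 8 '(': depth becomes 1
  Position 9 '(': depth becomes 2
  Position 10 ')': depth becomes 1
  Position 11 '(': depth becomes 2
  Position 12 ')': depth becomes 1
  Position 13 ')': depth becomes 0
Maximum depth reached: 2

2


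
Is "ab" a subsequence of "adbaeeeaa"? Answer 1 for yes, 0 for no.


Check if "ab" is a subsequence of "adbaeeeaa"
Greedy scan:
  Position 0 ('a'): matches sub[0] = 'a'
  Position 1 ('d'): no match needed
  Position 2 ('b'): matches sub[1] = 'b'
  Position 3 ('a'): no match needed
  Position 4 ('e'): no match needed
  Position 5 ('e'): no match needed
  Position 6 ('e'): no match needed
  Position 7 ('a'): no match needed
  Position 8 ('a'): no match needed
All 2 characters matched => is a subsequence

1


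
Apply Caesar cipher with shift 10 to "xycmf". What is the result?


Caesar cipher: shift "xycmf" by 10
  'x' (pos 23) + 10 = pos 7 = 'h'
  'y' (pos 24) + 10 = pos 8 = 'i'
  'c' (pos 2) + 10 = pos 12 = 'm'
  'm' (pos 12) + 10 = pos 22 = 'w'
  'f' (pos 5) + 10 = pos 15 = 'p'
Result: himwp

himwp


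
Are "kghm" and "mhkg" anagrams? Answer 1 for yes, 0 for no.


Strings: "kghm", "mhkg"
Sorted first:  ghkm
Sorted second: ghkm
Sorted forms match => anagrams

1


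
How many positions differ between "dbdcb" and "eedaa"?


Comparing "dbdcb" and "eedaa" position by position:
  Position 0: 'd' vs 'e' => DIFFER
  Position 1: 'b' vs 'e' => DIFFER
  Position 2: 'd' vs 'd' => same
  Position 3: 'c' vs 'a' => DIFFER
  Position 4: 'b' vs 'a' => DIFFER
Positions that differ: 4

4


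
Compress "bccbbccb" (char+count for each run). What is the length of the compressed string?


Input: bccbbccb
Runs:
  'b' x 1 => "b1"
  'c' x 2 => "c2"
  'b' x 2 => "b2"
  'c' x 2 => "c2"
  'b' x 1 => "b1"
Compressed: "b1c2b2c2b1"
Compressed length: 10

10


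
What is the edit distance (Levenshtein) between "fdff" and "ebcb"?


Computing edit distance: "fdff" -> "ebcb"
DP table:
           e    b    c    b
      0    1    2    3    4
  f   1    1    2    3    4
  d   2    2    2    3    4
  f   3    3    3    3    4
  f   4    4    4    4    4
Edit distance = dp[4][4] = 4

4


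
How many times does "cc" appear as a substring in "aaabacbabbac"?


Searching for "cc" in "aaabacbabbac"
Scanning each position:
  Position 0: "aa" => no
  Position 1: "aa" => no
  Position 2: "ab" => no
  Position 3: "ba" => no
  Position 4: "ac" => no
  Position 5: "cb" => no
  Position 6: "ba" => no
  Position 7: "ab" => no
  Position 8: "bb" => no
  Position 9: "ba" => no
  Position 10: "ac" => no
Total occurrences: 0

0


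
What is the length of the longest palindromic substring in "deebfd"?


Input: "deebfd"
Checking substrings for palindromes:
  [1:3] "ee" (len 2) => palindrome
Longest palindromic substring: "ee" with length 2

2


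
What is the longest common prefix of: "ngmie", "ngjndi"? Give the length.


Words: ngmie, ngjndi
  Position 0: all 'n' => match
  Position 1: all 'g' => match
  Position 2: ('m', 'j') => mismatch, stop
LCP = "ng" (length 2)

2


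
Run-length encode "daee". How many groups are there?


Input: daee
Scanning for consecutive runs:
  Group 1: 'd' x 1 (positions 0-0)
  Group 2: 'a' x 1 (positions 1-1)
  Group 3: 'e' x 2 (positions 2-3)
Total groups: 3

3


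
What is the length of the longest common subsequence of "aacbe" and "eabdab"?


LCS of "aacbe" and "eabdab"
DP table:
           e    a    b    d    a    b
      0    0    0    0    0    0    0
  a   0    0    1    1    1    1    1
  a   0    0    1    1    1    2    2
  c   0    0    1    1    1    2    2
  b   0    0    1    2    2    2    3
  e   0    1    1    2    2    2    3
LCS length = dp[5][6] = 3

3


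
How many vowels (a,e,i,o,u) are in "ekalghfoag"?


Input: ekalghfoag
Checking each character:
  'e' at position 0: vowel (running total: 1)
  'k' at position 1: consonant
  'a' at position 2: vowel (running total: 2)
  'l' at position 3: consonant
  'g' at position 4: consonant
  'h' at position 5: consonant
  'f' at position 6: consonant
  'o' at position 7: vowel (running total: 3)
  'a' at position 8: vowel (running total: 4)
  'g' at position 9: consonant
Total vowels: 4

4


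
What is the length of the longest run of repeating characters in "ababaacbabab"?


Input: "ababaacbabab"
Scanning for longest run:
  Position 1 ('b'): new char, reset run to 1
  Position 2 ('a'): new char, reset run to 1
  Position 3 ('b'): new char, reset run to 1
  Position 4 ('a'): new char, reset run to 1
  Position 5 ('a'): continues run of 'a', length=2
  Position 6 ('c'): new char, reset run to 1
  Position 7 ('b'): new char, reset run to 1
  Position 8 ('a'): new char, reset run to 1
  Position 9 ('b'): new char, reset run to 1
  Position 10 ('a'): new char, reset run to 1
  Position 11 ('b'): new char, reset run to 1
Longest run: 'a' with length 2

2


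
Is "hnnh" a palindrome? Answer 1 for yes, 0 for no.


Input: hnnh
Reversed: hnnh
  Compare pos 0 ('h') with pos 3 ('h'): match
  Compare pos 1 ('n') with pos 2 ('n'): match
Result: palindrome

1


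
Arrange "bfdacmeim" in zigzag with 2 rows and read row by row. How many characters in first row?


Zigzag "bfdacmeim" into 2 rows:
Placing characters:
  'b' => row 0
  'f' => row 1
  'd' => row 0
  'a' => row 1
  'c' => row 0
  'm' => row 1
  'e' => row 0
  'i' => row 1
  'm' => row 0
Rows:
  Row 0: "bdcem"
  Row 1: "fami"
First row length: 5

5


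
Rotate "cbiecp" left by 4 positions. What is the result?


Input: "cbiecp", rotate left by 4
First 4 characters: "cbie"
Remaining characters: "cp"
Concatenate remaining + first: "cp" + "cbie" = "cpcbie"

cpcbie


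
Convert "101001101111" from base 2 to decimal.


Input: "101001101111" in base 2
Positional expansion:
  Digit '1' (value 1) x 2^11 = 2048
  Digit '0' (value 0) x 2^10 = 0
  Digit '1' (value 1) x 2^9 = 512
  Digit '0' (value 0) x 2^8 = 0
  Digit '0' (value 0) x 2^7 = 0
  Digit '1' (value 1) x 2^6 = 64
  Digit '1' (value 1) x 2^5 = 32
  Digit '0' (value 0) x 2^4 = 0
  Digit '1' (value 1) x 2^3 = 8
  Digit '1' (value 1) x 2^2 = 4
  Digit '1' (value 1) x 2^1 = 2
  Digit '1' (value 1) x 2^0 = 1
Sum = 2671

2671


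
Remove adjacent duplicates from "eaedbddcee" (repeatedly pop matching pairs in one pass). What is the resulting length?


Input: eaedbddcee
Stack-based adjacent duplicate removal:
  Read 'e': push. Stack: e
  Read 'a': push. Stack: ea
  Read 'e': push. Stack: eae
  Read 'd': push. Stack: eaed
  Read 'b': push. Stack: eaedb
  Read 'd': push. Stack: eaedbd
  Read 'd': matches stack top 'd' => pop. Stack: eaedb
  Read 'c': push. Stack: eaedbc
  Read 'e': push. Stack: eaedbce
  Read 'e': matches stack top 'e' => pop. Stack: eaedbc
Final stack: "eaedbc" (length 6)

6


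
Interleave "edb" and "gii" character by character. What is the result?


Interleaving "edb" and "gii":
  Position 0: 'e' from first, 'g' from second => "eg"
  Position 1: 'd' from first, 'i' from second => "di"
  Position 2: 'b' from first, 'i' from second => "bi"
Result: egdibi

egdibi


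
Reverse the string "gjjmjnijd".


Input: gjjmjnijd
Reading characters right to left:
  Position 8: 'd'
  Position 7: 'j'
  Position 6: 'i'
  Position 5: 'n'
  Position 4: 'j'
  Position 3: 'm'
  Position 2: 'j'
  Position 1: 'j'
  Position 0: 'g'
Reversed: djinjmjjg

djinjmjjg


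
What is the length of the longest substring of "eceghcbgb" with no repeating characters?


Input: "eceghcbgb"
Sliding window (track last position of each char):
  Position 0 ('e'): window [0,0] length 1 -- new best
  Position 1 ('c'): window [0,1] length 2 -- new best
  Position 2 ('e'): repeat (last at 0), move window start to 1
  Position 2 ('e'): window [1,2] length 2
  Position 3 ('g'): window [1,3] length 3 -- new best
  Position 4 ('h'): window [1,4] length 4 -- new best
  Position 5 ('c'): repeat (last at 1), move window start to 2
  Position 5 ('c'): window [2,5] length 4
  Position 6 ('b'): window [2,6] length 5 -- new best
  Position 7 ('g'): repeat (last at 3), move window start to 4
  Position 7 ('g'): window [4,7] length 4
  Position 8 ('b'): repeat (last at 6), move window start to 7
  Position 8 ('b'): window [7,8] length 2
Longest substring with no repeats: "eghcb" with length 5

5


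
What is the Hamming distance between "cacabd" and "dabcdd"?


Comparing "cacabd" and "dabcdd" position by position:
  Position 0: 'c' vs 'd' => differ
  Position 1: 'a' vs 'a' => same
  Position 2: 'c' vs 'b' => differ
  Position 3: 'a' vs 'c' => differ
  Position 4: 'b' vs 'd' => differ
  Position 5: 'd' vs 'd' => same
Total differences (Hamming distance): 4

4


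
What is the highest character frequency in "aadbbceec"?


Input: aadbbceec
Character counts:
  'a': 2
  'b': 2
  'c': 2
  'd': 1
  'e': 2
Maximum frequency: 2

2


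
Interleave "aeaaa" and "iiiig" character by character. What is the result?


Interleaving "aeaaa" and "iiiig":
  Position 0: 'a' from first, 'i' from second => "ai"
  Position 1: 'e' from first, 'i' from second => "ei"
  Position 2: 'a' from first, 'i' from second => "ai"
  Position 3: 'a' from first, 'i' from second => "ai"
  Position 4: 'a' from first, 'g' from second => "ag"
Result: aieiaiaiag

aieiaiaiag


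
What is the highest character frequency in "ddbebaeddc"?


Input: ddbebaeddc
Character counts:
  'a': 1
  'b': 2
  'c': 1
  'd': 4
  'e': 2
Maximum frequency: 4

4


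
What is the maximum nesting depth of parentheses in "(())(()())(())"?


Input: "(())(()())(())"
Tracking depth:
  Position 0 '(': depth becomes 1
  Position 1 '(': depth becomes 2
  Position 2 ')': depth becomes 1
  Position 3 ')': depth becomes 0
  Position 4 '(': depth becomes 1
  Position 5 '(': depth becomes 2
  Position 6 ')': depth becomes 1
  Position 7 '(': depth becomes 2
  Position 8 ')': depth becomes 1
  Position 9 ')': depth becomes 0
  Position 10 '(': depth becomes 1
  Position 11 '(': depth becomes 2
  Position 12 ')': depth becomes 1
  Position 13 ')': depth becomes 0
Maximum depth reached: 2

2


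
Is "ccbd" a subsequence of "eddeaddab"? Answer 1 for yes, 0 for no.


Check if "ccbd" is a subsequence of "eddeaddab"
Greedy scan:
  Position 0 ('e'): no match needed
  Position 1 ('d'): no match needed
  Position 2 ('d'): no match needed
  Position 3 ('e'): no match needed
  Position 4 ('a'): no match needed
  Position 5 ('d'): no match needed
  Position 6 ('d'): no match needed
  Position 7 ('a'): no match needed
  Position 8 ('b'): no match needed
Only matched 0/4 characters => not a subsequence

0


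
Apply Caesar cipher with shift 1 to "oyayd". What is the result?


Caesar cipher: shift "oyayd" by 1
  'o' (pos 14) + 1 = pos 15 = 'p'
  'y' (pos 24) + 1 = pos 25 = 'z'
  'a' (pos 0) + 1 = pos 1 = 'b'
  'y' (pos 24) + 1 = pos 25 = 'z'
  'd' (pos 3) + 1 = pos 4 = 'e'
Result: pzbze

pzbze


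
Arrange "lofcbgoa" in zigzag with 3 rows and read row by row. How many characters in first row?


Zigzag "lofcbgoa" into 3 rows:
Placing characters:
  'l' => row 0
  'o' => row 1
  'f' => row 2
  'c' => row 1
  'b' => row 0
  'g' => row 1
  'o' => row 2
  'a' => row 1
Rows:
  Row 0: "lb"
  Row 1: "ocga"
  Row 2: "fo"
First row length: 2

2


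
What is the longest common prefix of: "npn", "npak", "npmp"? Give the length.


Words: npn, npak, npmp
  Position 0: all 'n' => match
  Position 1: all 'p' => match
  Position 2: ('n', 'a', 'm') => mismatch, stop
LCP = "np" (length 2)

2


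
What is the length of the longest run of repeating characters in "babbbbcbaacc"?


Input: "babbbbcbaacc"
Scanning for longest run:
  Position 1 ('a'): new char, reset run to 1
  Position 2 ('b'): new char, reset run to 1
  Position 3 ('b'): continues run of 'b', length=2
  Position 4 ('b'): continues run of 'b', length=3
  Position 5 ('b'): continues run of 'b', length=4
  Position 6 ('c'): new char, reset run to 1
  Position 7 ('b'): new char, reset run to 1
  Position 8 ('a'): new char, reset run to 1
  Position 9 ('a'): continues run of 'a', length=2
  Position 10 ('c'): new char, reset run to 1
  Position 11 ('c'): continues run of 'c', length=2
Longest run: 'b' with length 4

4


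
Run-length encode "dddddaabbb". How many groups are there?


Input: dddddaabbb
Scanning for consecutive runs:
  Group 1: 'd' x 5 (positions 0-4)
  Group 2: 'a' x 2 (positions 5-6)
  Group 3: 'b' x 3 (positions 7-9)
Total groups: 3

3


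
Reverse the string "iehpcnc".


Input: iehpcnc
Reading characters right to left:
  Position 6: 'c'
  Position 5: 'n'
  Position 4: 'c'
  Position 3: 'p'
  Position 2: 'h'
  Position 1: 'e'
  Position 0: 'i'
Reversed: cncphei

cncphei


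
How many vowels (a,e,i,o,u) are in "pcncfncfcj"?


Input: pcncfncfcj
Checking each character:
  'p' at position 0: consonant
  'c' at position 1: consonant
  'n' at position 2: consonant
  'c' at position 3: consonant
  'f' at position 4: consonant
  'n' at position 5: consonant
  'c' at position 6: consonant
  'f' at position 7: consonant
  'c' at position 8: consonant
  'j' at position 9: consonant
Total vowels: 0

0


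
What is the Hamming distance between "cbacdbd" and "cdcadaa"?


Comparing "cbacdbd" and "cdcadaa" position by position:
  Position 0: 'c' vs 'c' => same
  Position 1: 'b' vs 'd' => differ
  Position 2: 'a' vs 'c' => differ
  Position 3: 'c' vs 'a' => differ
  Position 4: 'd' vs 'd' => same
  Position 5: 'b' vs 'a' => differ
  Position 6: 'd' vs 'a' => differ
Total differences (Hamming distance): 5

5


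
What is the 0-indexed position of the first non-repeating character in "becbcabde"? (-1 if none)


Input: becbcabde
Character frequencies:
  'a': 1
  'b': 3
  'c': 2
  'd': 1
  'e': 2
Scanning left to right for freq == 1:
  Position 0 ('b'): freq=3, skip
  Position 1 ('e'): freq=2, skip
  Position 2 ('c'): freq=2, skip
  Position 3 ('b'): freq=3, skip
  Position 4 ('c'): freq=2, skip
  Position 5 ('a'): unique! => answer = 5

5


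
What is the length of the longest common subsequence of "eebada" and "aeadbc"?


LCS of "eebada" and "aeadbc"
DP table:
           a    e    a    d    b    c
      0    0    0    0    0    0    0
  e   0    0    1    1    1    1    1
  e   0    0    1    1    1    1    1
  b   0    0    1    1    1    2    2
  a   0    1    1    2    2    2    2
  d   0    1    1    2    3    3    3
  a   0    1    1    2    3    3    3
LCS length = dp[6][6] = 3

3


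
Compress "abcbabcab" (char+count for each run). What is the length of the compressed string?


Input: abcbabcab
Runs:
  'a' x 1 => "a1"
  'b' x 1 => "b1"
  'c' x 1 => "c1"
  'b' x 1 => "b1"
  'a' x 1 => "a1"
  'b' x 1 => "b1"
  'c' x 1 => "c1"
  'a' x 1 => "a1"
  'b' x 1 => "b1"
Compressed: "a1b1c1b1a1b1c1a1b1"
Compressed length: 18

18


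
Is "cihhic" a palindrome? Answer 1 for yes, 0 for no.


Input: cihhic
Reversed: cihhic
  Compare pos 0 ('c') with pos 5 ('c'): match
  Compare pos 1 ('i') with pos 4 ('i'): match
  Compare pos 2 ('h') with pos 3 ('h'): match
Result: palindrome

1


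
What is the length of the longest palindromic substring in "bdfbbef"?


Input: "bdfbbef"
Checking substrings for palindromes:
  [3:5] "bb" (len 2) => palindrome
Longest palindromic substring: "bb" with length 2

2


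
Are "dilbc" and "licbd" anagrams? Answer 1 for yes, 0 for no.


Strings: "dilbc", "licbd"
Sorted first:  bcdil
Sorted second: bcdil
Sorted forms match => anagrams

1


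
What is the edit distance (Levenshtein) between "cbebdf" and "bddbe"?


Computing edit distance: "cbebdf" -> "bddbe"
DP table:
           b    d    d    b    e
      0    1    2    3    4    5
  c   1    1    2    3    4    5
  b   2    1    2    3    3    4
  e   3    2    2    3    4    3
  b   4    3    3    3    3    4
  d   5    4    3    3    4    4
  f   6    5    4    4    4    5
Edit distance = dp[6][5] = 5

5


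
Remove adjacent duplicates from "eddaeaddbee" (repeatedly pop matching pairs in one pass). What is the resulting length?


Input: eddaeaddbee
Stack-based adjacent duplicate removal:
  Read 'e': push. Stack: e
  Read 'd': push. Stack: ed
  Read 'd': matches stack top 'd' => pop. Stack: e
  Read 'a': push. Stack: ea
  Read 'e': push. Stack: eae
  Read 'a': push. Stack: eaea
  Read 'd': push. Stack: eaead
  Read 'd': matches stack top 'd' => pop. Stack: eaea
  Read 'b': push. Stack: eaeab
  Read 'e': push. Stack: eaeabe
  Read 'e': matches stack top 'e' => pop. Stack: eaeab
Final stack: "eaeab" (length 5)

5


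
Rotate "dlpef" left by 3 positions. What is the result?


Input: "dlpef", rotate left by 3
First 3 characters: "dlp"
Remaining characters: "ef"
Concatenate remaining + first: "ef" + "dlp" = "efdlp"

efdlp


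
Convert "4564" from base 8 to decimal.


Input: "4564" in base 8
Positional expansion:
  Digit '4' (value 4) x 8^3 = 2048
  Digit '5' (value 5) x 8^2 = 320
  Digit '6' (value 6) x 8^1 = 48
  Digit '4' (value 4) x 8^0 = 4
Sum = 2420

2420


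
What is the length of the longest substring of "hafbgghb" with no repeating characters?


Input: "hafbgghb"
Sliding window (track last position of each char):
  Position 0 ('h'): window [0,0] length 1 -- new best
  Position 1 ('a'): window [0,1] length 2 -- new best
  Position 2 ('f'): window [0,2] length 3 -- new best
  Position 3 ('b'): window [0,3] length 4 -- new best
  Position 4 ('g'): window [0,4] length 5 -- new best
  Position 5 ('g'): repeat (last at 4), move window start to 5
  Position 5 ('g'): window [5,5] length 1
  Position 6 ('h'): window [5,6] length 2
  Position 7 ('b'): window [5,7] length 3
Longest substring with no repeats: "hafbg" with length 5

5


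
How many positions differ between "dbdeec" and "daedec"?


Comparing "dbdeec" and "daedec" position by position:
  Position 0: 'd' vs 'd' => same
  Position 1: 'b' vs 'a' => DIFFER
  Position 2: 'd' vs 'e' => DIFFER
  Position 3: 'e' vs 'd' => DIFFER
  Position 4: 'e' vs 'e' => same
  Position 5: 'c' vs 'c' => same
Positions that differ: 3

3


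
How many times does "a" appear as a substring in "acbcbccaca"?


Searching for "a" in "acbcbccaca"
Scanning each position:
  Position 0: "a" => MATCH
  Position 1: "c" => no
  Position 2: "b" => no
  Position 3: "c" => no
  Position 4: "b" => no
  Position 5: "c" => no
  Position 6: "c" => no
  Position 7: "a" => MATCH
  Position 8: "c" => no
  Position 9: "a" => MATCH
Total occurrences: 3

3


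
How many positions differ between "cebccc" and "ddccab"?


Comparing "cebccc" and "ddccab" position by position:
  Position 0: 'c' vs 'd' => DIFFER
  Position 1: 'e' vs 'd' => DIFFER
  Position 2: 'b' vs 'c' => DIFFER
  Position 3: 'c' vs 'c' => same
  Position 4: 'c' vs 'a' => DIFFER
  Position 5: 'c' vs 'b' => DIFFER
Positions that differ: 5

5


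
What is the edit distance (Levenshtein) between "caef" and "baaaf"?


Computing edit distance: "caef" -> "baaaf"
DP table:
           b    a    a    a    f
      0    1    2    3    4    5
  c   1    1    2    3    4    5
  a   2    2    1    2    3    4
  e   3    3    2    2    3    4
  f   4    4    3    3    3    3
Edit distance = dp[4][5] = 3

3


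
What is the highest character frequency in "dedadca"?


Input: dedadca
Character counts:
  'a': 2
  'c': 1
  'd': 3
  'e': 1
Maximum frequency: 3

3


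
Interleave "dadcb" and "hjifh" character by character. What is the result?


Interleaving "dadcb" and "hjifh":
  Position 0: 'd' from first, 'h' from second => "dh"
  Position 1: 'a' from first, 'j' from second => "aj"
  Position 2: 'd' from first, 'i' from second => "di"
  Position 3: 'c' from first, 'f' from second => "cf"
  Position 4: 'b' from first, 'h' from second => "bh"
Result: dhajdicfbh

dhajdicfbh


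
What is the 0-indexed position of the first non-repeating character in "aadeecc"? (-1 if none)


Input: aadeecc
Character frequencies:
  'a': 2
  'c': 2
  'd': 1
  'e': 2
Scanning left to right for freq == 1:
  Position 0 ('a'): freq=2, skip
  Position 1 ('a'): freq=2, skip
  Position 2 ('d'): unique! => answer = 2

2


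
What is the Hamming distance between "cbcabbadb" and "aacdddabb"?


Comparing "cbcabbadb" and "aacdddabb" position by position:
  Position 0: 'c' vs 'a' => differ
  Position 1: 'b' vs 'a' => differ
  Position 2: 'c' vs 'c' => same
  Position 3: 'a' vs 'd' => differ
  Position 4: 'b' vs 'd' => differ
  Position 5: 'b' vs 'd' => differ
  Position 6: 'a' vs 'a' => same
  Position 7: 'd' vs 'b' => differ
  Position 8: 'b' vs 'b' => same
Total differences (Hamming distance): 6

6


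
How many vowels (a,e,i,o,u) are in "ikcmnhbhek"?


Input: ikcmnhbhek
Checking each character:
  'i' at position 0: vowel (running total: 1)
  'k' at position 1: consonant
  'c' at position 2: consonant
  'm' at position 3: consonant
  'n' at position 4: consonant
  'h' at position 5: consonant
  'b' at position 6: consonant
  'h' at position 7: consonant
  'e' at position 8: vowel (running total: 2)
  'k' at position 9: consonant
Total vowels: 2

2


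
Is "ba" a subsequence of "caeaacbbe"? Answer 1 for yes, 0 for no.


Check if "ba" is a subsequence of "caeaacbbe"
Greedy scan:
  Position 0 ('c'): no match needed
  Position 1 ('a'): no match needed
  Position 2 ('e'): no match needed
  Position 3 ('a'): no match needed
  Position 4 ('a'): no match needed
  Position 5 ('c'): no match needed
  Position 6 ('b'): matches sub[0] = 'b'
  Position 7 ('b'): no match needed
  Position 8 ('e'): no match needed
Only matched 1/2 characters => not a subsequence

0


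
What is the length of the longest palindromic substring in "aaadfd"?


Input: "aaadfd"
Checking substrings for palindromes:
  [0:3] "aaa" (len 3) => palindrome
  [3:6] "dfd" (len 3) => palindrome
  [0:2] "aa" (len 2) => palindrome
  [1:3] "aa" (len 2) => palindrome
Longest palindromic substring: "aaa" with length 3

3


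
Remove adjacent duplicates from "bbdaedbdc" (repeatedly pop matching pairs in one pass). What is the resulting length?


Input: bbdaedbdc
Stack-based adjacent duplicate removal:
  Read 'b': push. Stack: b
  Read 'b': matches stack top 'b' => pop. Stack: (empty)
  Read 'd': push. Stack: d
  Read 'a': push. Stack: da
  Read 'e': push. Stack: dae
  Read 'd': push. Stack: daed
  Read 'b': push. Stack: daedb
  Read 'd': push. Stack: daedbd
  Read 'c': push. Stack: daedbdc
Final stack: "daedbdc" (length 7)

7


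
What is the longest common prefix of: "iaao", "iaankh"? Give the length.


Words: iaao, iaankh
  Position 0: all 'i' => match
  Position 1: all 'a' => match
  Position 2: all 'a' => match
  Position 3: ('o', 'n') => mismatch, stop
LCP = "iaa" (length 3)

3


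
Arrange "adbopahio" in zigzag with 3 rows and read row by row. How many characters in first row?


Zigzag "adbopahio" into 3 rows:
Placing characters:
  'a' => row 0
  'd' => row 1
  'b' => row 2
  'o' => row 1
  'p' => row 0
  'a' => row 1
  'h' => row 2
  'i' => row 1
  'o' => row 0
Rows:
  Row 0: "apo"
  Row 1: "doai"
  Row 2: "bh"
First row length: 3

3


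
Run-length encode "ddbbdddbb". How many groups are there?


Input: ddbbdddbb
Scanning for consecutive runs:
  Group 1: 'd' x 2 (positions 0-1)
  Group 2: 'b' x 2 (positions 2-3)
  Group 3: 'd' x 3 (positions 4-6)
  Group 4: 'b' x 2 (positions 7-8)
Total groups: 4

4


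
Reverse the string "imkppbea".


Input: imkppbea
Reading characters right to left:
  Position 7: 'a'
  Position 6: 'e'
  Position 5: 'b'
  Position 4: 'p'
  Position 3: 'p'
  Position 2: 'k'
  Position 1: 'm'
  Position 0: 'i'
Reversed: aebppkmi

aebppkmi


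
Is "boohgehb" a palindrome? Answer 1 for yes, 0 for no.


Input: boohgehb
Reversed: bheghoob
  Compare pos 0 ('b') with pos 7 ('b'): match
  Compare pos 1 ('o') with pos 6 ('h'): MISMATCH
  Compare pos 2 ('o') with pos 5 ('e'): MISMATCH
  Compare pos 3 ('h') with pos 4 ('g'): MISMATCH
Result: not a palindrome

0


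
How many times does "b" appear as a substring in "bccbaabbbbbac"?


Searching for "b" in "bccbaabbbbbac"
Scanning each position:
  Position 0: "b" => MATCH
  Position 1: "c" => no
  Position 2: "c" => no
  Position 3: "b" => MATCH
  Position 4: "a" => no
  Position 5: "a" => no
  Position 6: "b" => MATCH
  Position 7: "b" => MATCH
  Position 8: "b" => MATCH
  Position 9: "b" => MATCH
  Position 10: "b" => MATCH
  Position 11: "a" => no
  Position 12: "c" => no
Total occurrences: 7

7


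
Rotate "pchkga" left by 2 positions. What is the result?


Input: "pchkga", rotate left by 2
First 2 characters: "pc"
Remaining characters: "hkga"
Concatenate remaining + first: "hkga" + "pc" = "hkgapc"

hkgapc


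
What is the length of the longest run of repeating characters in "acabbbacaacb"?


Input: "acabbbacaacb"
Scanning for longest run:
  Position 1 ('c'): new char, reset run to 1
  Position 2 ('a'): new char, reset run to 1
  Position 3 ('b'): new char, reset run to 1
  Position 4 ('b'): continues run of 'b', length=2
  Position 5 ('b'): continues run of 'b', length=3
  Position 6 ('a'): new char, reset run to 1
  Position 7 ('c'): new char, reset run to 1
  Position 8 ('a'): new char, reset run to 1
  Position 9 ('a'): continues run of 'a', length=2
  Position 10 ('c'): new char, reset run to 1
  Position 11 ('b'): new char, reset run to 1
Longest run: 'b' with length 3

3


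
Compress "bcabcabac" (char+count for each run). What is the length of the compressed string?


Input: bcabcabac
Runs:
  'b' x 1 => "b1"
  'c' x 1 => "c1"
  'a' x 1 => "a1"
  'b' x 1 => "b1"
  'c' x 1 => "c1"
  'a' x 1 => "a1"
  'b' x 1 => "b1"
  'a' x 1 => "a1"
  'c' x 1 => "c1"
Compressed: "b1c1a1b1c1a1b1a1c1"
Compressed length: 18

18


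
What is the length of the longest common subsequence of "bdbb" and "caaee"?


LCS of "bdbb" and "caaee"
DP table:
           c    a    a    e    e
      0    0    0    0    0    0
  b   0    0    0    0    0    0
  d   0    0    0    0    0    0
  b   0    0    0    0    0    0
  b   0    0    0    0    0    0
LCS length = dp[4][5] = 0

0


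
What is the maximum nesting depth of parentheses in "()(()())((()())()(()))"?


Input: "()(()())((()())()(()))"
Tracking depth:
  Position 0 '(': depth becomes 1
  Position 1 ')': depth becomes 0
  Position 2 '(': depth becomes 1
  Position 3 '(': depth becomes 2
  Position 4 ')': depth becomes 1
  Position 5 '(': depth becomes 2
  Position 6 ')': depth becomes 1
  Position 7 ')': depth becomes 0
  Position 8 '(': depth becomes 1
  Position 9 '(': depth becomes 2
  Position 10 '(': depth becomes 3
  Position 11 ')': depth becomes 2
  Position 12 '(': depth becomes 3
  Position 13 ')': depth becomes 2
  Position 14 ')': depth becomes 1
  Position 15 '(': depth becomes 2
  Position 16 ')': depth becomes 1
  Position 17 '(': depth becomes 2
  Position 18 '(': depth becomes 3
  Position 19 ')': depth becomes 2
  Position 20 ')': depth becomes 1
  Position 21 ')': depth becomes 0
Maximum depth reached: 3

3


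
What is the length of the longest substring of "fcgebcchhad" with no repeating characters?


Input: "fcgebcchhad"
Sliding window (track last position of each char):
  Position 0 ('f'): window [0,0] length 1 -- new best
  Position 1 ('c'): window [0,1] length 2 -- new best
  Position 2 ('g'): window [0,2] length 3 -- new best
  Position 3 ('e'): window [0,3] length 4 -- new best
  Position 4 ('b'): window [0,4] length 5 -- new best
  Position 5 ('c'): repeat (last at 1), move window start to 2
  Position 5 ('c'): window [2,5] length 4
  Position 6 ('c'): repeat (last at 5), move window start to 6
  Position 6 ('c'): window [6,6] length 1
  Position 7 ('h'): window [6,7] length 2
  Position 8 ('h'): repeat (last at 7), move window start to 8
  Position 8 ('h'): window [8,8] length 1
  Position 9 ('a'): window [8,9] length 2
  Position 10 ('d'): window [8,10] length 3
Longest substring with no repeats: "fcgeb" with length 5

5


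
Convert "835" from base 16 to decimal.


Input: "835" in base 16
Positional expansion:
  Digit '8' (value 8) x 16^2 = 2048
  Digit '3' (value 3) x 16^1 = 48
  Digit '5' (value 5) x 16^0 = 5
Sum = 2101

2101


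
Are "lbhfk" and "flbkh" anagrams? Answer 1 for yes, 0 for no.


Strings: "lbhfk", "flbkh"
Sorted first:  bfhkl
Sorted second: bfhkl
Sorted forms match => anagrams

1


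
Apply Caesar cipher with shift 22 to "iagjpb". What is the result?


Caesar cipher: shift "iagjpb" by 22
  'i' (pos 8) + 22 = pos 4 = 'e'
  'a' (pos 0) + 22 = pos 22 = 'w'
  'g' (pos 6) + 22 = pos 2 = 'c'
  'j' (pos 9) + 22 = pos 5 = 'f'
  'p' (pos 15) + 22 = pos 11 = 'l'
  'b' (pos 1) + 22 = pos 23 = 'x'
Result: ewcflx

ewcflx


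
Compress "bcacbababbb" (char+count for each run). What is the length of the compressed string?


Input: bcacbababbb
Runs:
  'b' x 1 => "b1"
  'c' x 1 => "c1"
  'a' x 1 => "a1"
  'c' x 1 => "c1"
  'b' x 1 => "b1"
  'a' x 1 => "a1"
  'b' x 1 => "b1"
  'a' x 1 => "a1"
  'b' x 3 => "b3"
Compressed: "b1c1a1c1b1a1b1a1b3"
Compressed length: 18

18


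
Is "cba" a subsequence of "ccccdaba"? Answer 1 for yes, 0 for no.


Check if "cba" is a subsequence of "ccccdaba"
Greedy scan:
  Position 0 ('c'): matches sub[0] = 'c'
  Position 1 ('c'): no match needed
  Position 2 ('c'): no match needed
  Position 3 ('c'): no match needed
  Position 4 ('d'): no match needed
  Position 5 ('a'): no match needed
  Position 6 ('b'): matches sub[1] = 'b'
  Position 7 ('a'): matches sub[2] = 'a'
All 3 characters matched => is a subsequence

1


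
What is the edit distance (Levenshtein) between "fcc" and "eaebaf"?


Computing edit distance: "fcc" -> "eaebaf"
DP table:
           e    a    e    b    a    f
      0    1    2    3    4    5    6
  f   1    1    2    3    4    5    5
  c   2    2    2    3    4    5    6
  c   3    3    3    3    4    5    6
Edit distance = dp[3][6] = 6

6


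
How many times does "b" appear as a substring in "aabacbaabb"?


Searching for "b" in "aabacbaabb"
Scanning each position:
  Position 0: "a" => no
  Position 1: "a" => no
  Position 2: "b" => MATCH
  Position 3: "a" => no
  Position 4: "c" => no
  Position 5: "b" => MATCH
  Position 6: "a" => no
  Position 7: "a" => no
  Position 8: "b" => MATCH
  Position 9: "b" => MATCH
Total occurrences: 4

4


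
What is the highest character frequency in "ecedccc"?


Input: ecedccc
Character counts:
  'c': 4
  'd': 1
  'e': 2
Maximum frequency: 4

4


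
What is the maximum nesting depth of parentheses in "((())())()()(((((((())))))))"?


Input: "((())())()()(((((((())))))))"
Tracking depth:
  Position 0 '(': depth becomes 1
  Position 1 '(': depth becomes 2
  Position 2 '(': depth becomes 3
  Position 3 ')': depth becomes 2
  Position 4 ')': depth becomes 1
  Position 5 '(': depth becomes 2
  Position 6 ')': depth becomes 1
  Position 7 ')': depth becomes 0
  Position 8 '(': depth becomes 1
  Position 9 ')': depth becomes 0
  Position 10 '(': depth becomes 1
  Position 11 ')': depth becomes 0
  Position 12 '(': depth becomes 1
  Position 13 '(': depth becomes 2
  Position 14 '(': depth becomes 3
  Position 15 '(': depth becomes 4
  Position 16 '(': depth becomes 5
  Position 17 '(': depth becomes 6
  Position 18 '(': depth becomes 7
  Position 19 '(': depth becomes 8
  Position 20 ')': depth becomes 7
  Position 21 ')': depth becomes 6
  Position 22 ')': depth becomes 5
  Position 23 ')': depth becomes 4
  Position 24 ')': depth becomes 3
  Position 25 ')': depth becomes 2
  Position 26 ')': depth becomes 1
  Position 27 ')': depth becomes 0
Maximum depth reached: 8

8


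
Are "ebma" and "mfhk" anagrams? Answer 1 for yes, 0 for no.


Strings: "ebma", "mfhk"
Sorted first:  abem
Sorted second: fhkm
Differ at position 0: 'a' vs 'f' => not anagrams

0


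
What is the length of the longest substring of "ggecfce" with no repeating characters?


Input: "ggecfce"
Sliding window (track last position of each char):
  Position 0 ('g'): window [0,0] length 1 -- new best
  Position 1 ('g'): repeat (last at 0), move window start to 1
  Position 1 ('g'): window [1,1] length 1
  Position 2 ('e'): window [1,2] length 2 -- new best
  Position 3 ('c'): window [1,3] length 3 -- new best
  Position 4 ('f'): window [1,4] length 4 -- new best
  Position 5 ('c'): repeat (last at 3), move window start to 4
  Position 5 ('c'): window [4,5] length 2
  Position 6 ('e'): window [4,6] length 3
Longest substring with no repeats: "gecf" with length 4

4


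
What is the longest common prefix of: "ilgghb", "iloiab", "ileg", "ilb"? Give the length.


Words: ilgghb, iloiab, ileg, ilb
  Position 0: all 'i' => match
  Position 1: all 'l' => match
  Position 2: ('g', 'o', 'e', 'b') => mismatch, stop
LCP = "il" (length 2)

2


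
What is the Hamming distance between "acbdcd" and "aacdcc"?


Comparing "acbdcd" and "aacdcc" position by position:
  Position 0: 'a' vs 'a' => same
  Position 1: 'c' vs 'a' => differ
  Position 2: 'b' vs 'c' => differ
  Position 3: 'd' vs 'd' => same
  Position 4: 'c' vs 'c' => same
  Position 5: 'd' vs 'c' => differ
Total differences (Hamming distance): 3

3


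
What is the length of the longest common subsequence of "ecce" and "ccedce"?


LCS of "ecce" and "ccedce"
DP table:
           c    c    e    d    c    e
      0    0    0    0    0    0    0
  e   0    0    0    1    1    1    1
  c   0    1    1    1    1    2    2
  c   0    1    2    2    2    2    2
  e   0    1    2    3    3    3    3
LCS length = dp[4][6] = 3

3


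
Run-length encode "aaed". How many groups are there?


Input: aaed
Scanning for consecutive runs:
  Group 1: 'a' x 2 (positions 0-1)
  Group 2: 'e' x 1 (positions 2-2)
  Group 3: 'd' x 1 (positions 3-3)
Total groups: 3

3


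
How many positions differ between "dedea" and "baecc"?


Comparing "dedea" and "baecc" position by position:
  Position 0: 'd' vs 'b' => DIFFER
  Position 1: 'e' vs 'a' => DIFFER
  Position 2: 'd' vs 'e' => DIFFER
  Position 3: 'e' vs 'c' => DIFFER
  Position 4: 'a' vs 'c' => DIFFER
Positions that differ: 5

5


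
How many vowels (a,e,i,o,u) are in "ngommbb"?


Input: ngommbb
Checking each character:
  'n' at position 0: consonant
  'g' at position 1: consonant
  'o' at position 2: vowel (running total: 1)
  'm' at position 3: consonant
  'm' at position 4: consonant
  'b' at position 5: consonant
  'b' at position 6: consonant
Total vowels: 1

1


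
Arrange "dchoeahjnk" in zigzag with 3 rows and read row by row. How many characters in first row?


Zigzag "dchoeahjnk" into 3 rows:
Placing characters:
  'd' => row 0
  'c' => row 1
  'h' => row 2
  'o' => row 1
  'e' => row 0
  'a' => row 1
  'h' => row 2
  'j' => row 1
  'n' => row 0
  'k' => row 1
Rows:
  Row 0: "den"
  Row 1: "coajk"
  Row 2: "hh"
First row length: 3

3


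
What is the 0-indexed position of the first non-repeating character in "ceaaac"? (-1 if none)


Input: ceaaac
Character frequencies:
  'a': 3
  'c': 2
  'e': 1
Scanning left to right for freq == 1:
  Position 0 ('c'): freq=2, skip
  Position 1 ('e'): unique! => answer = 1

1


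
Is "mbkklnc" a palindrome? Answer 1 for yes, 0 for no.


Input: mbkklnc
Reversed: cnlkkbm
  Compare pos 0 ('m') with pos 6 ('c'): MISMATCH
  Compare pos 1 ('b') with pos 5 ('n'): MISMATCH
  Compare pos 2 ('k') with pos 4 ('l'): MISMATCH
Result: not a palindrome

0


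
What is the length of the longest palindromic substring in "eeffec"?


Input: "eeffec"
Checking substrings for palindromes:
  [1:5] "effe" (len 4) => palindrome
  [0:2] "ee" (len 2) => palindrome
  [2:4] "ff" (len 2) => palindrome
Longest palindromic substring: "effe" with length 4

4


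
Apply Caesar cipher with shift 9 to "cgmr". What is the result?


Caesar cipher: shift "cgmr" by 9
  'c' (pos 2) + 9 = pos 11 = 'l'
  'g' (pos 6) + 9 = pos 15 = 'p'
  'm' (pos 12) + 9 = pos 21 = 'v'
  'r' (pos 17) + 9 = pos 0 = 'a'
Result: lpva

lpva


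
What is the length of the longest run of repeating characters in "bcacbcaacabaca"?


Input: "bcacbcaacabaca"
Scanning for longest run:
  Position 1 ('c'): new char, reset run to 1
  Position 2 ('a'): new char, reset run to 1
  Position 3 ('c'): new char, reset run to 1
  Position 4 ('b'): new char, reset run to 1
  Position 5 ('c'): new char, reset run to 1
  Position 6 ('a'): new char, reset run to 1
  Position 7 ('a'): continues run of 'a', length=2
  Position 8 ('c'): new char, reset run to 1
  Position 9 ('a'): new char, reset run to 1
  Position 10 ('b'): new char, reset run to 1
  Position 11 ('a'): new char, reset run to 1
  Position 12 ('c'): new char, reset run to 1
  Position 13 ('a'): new char, reset run to 1
Longest run: 'a' with length 2

2


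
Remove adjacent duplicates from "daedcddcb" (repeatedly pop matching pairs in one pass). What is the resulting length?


Input: daedcddcb
Stack-based adjacent duplicate removal:
  Read 'd': push. Stack: d
  Read 'a': push. Stack: da
  Read 'e': push. Stack: dae
  Read 'd': push. Stack: daed
  Read 'c': push. Stack: daedc
  Read 'd': push. Stack: daedcd
  Read 'd': matches stack top 'd' => pop. Stack: daedc
  Read 'c': matches stack top 'c' => pop. Stack: daed
  Read 'b': push. Stack: daedb
Final stack: "daedb" (length 5)

5


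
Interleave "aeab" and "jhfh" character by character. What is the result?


Interleaving "aeab" and "jhfh":
  Position 0: 'a' from first, 'j' from second => "aj"
  Position 1: 'e' from first, 'h' from second => "eh"
  Position 2: 'a' from first, 'f' from second => "af"
  Position 3: 'b' from first, 'h' from second => "bh"
Result: ajehafbh

ajehafbh
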